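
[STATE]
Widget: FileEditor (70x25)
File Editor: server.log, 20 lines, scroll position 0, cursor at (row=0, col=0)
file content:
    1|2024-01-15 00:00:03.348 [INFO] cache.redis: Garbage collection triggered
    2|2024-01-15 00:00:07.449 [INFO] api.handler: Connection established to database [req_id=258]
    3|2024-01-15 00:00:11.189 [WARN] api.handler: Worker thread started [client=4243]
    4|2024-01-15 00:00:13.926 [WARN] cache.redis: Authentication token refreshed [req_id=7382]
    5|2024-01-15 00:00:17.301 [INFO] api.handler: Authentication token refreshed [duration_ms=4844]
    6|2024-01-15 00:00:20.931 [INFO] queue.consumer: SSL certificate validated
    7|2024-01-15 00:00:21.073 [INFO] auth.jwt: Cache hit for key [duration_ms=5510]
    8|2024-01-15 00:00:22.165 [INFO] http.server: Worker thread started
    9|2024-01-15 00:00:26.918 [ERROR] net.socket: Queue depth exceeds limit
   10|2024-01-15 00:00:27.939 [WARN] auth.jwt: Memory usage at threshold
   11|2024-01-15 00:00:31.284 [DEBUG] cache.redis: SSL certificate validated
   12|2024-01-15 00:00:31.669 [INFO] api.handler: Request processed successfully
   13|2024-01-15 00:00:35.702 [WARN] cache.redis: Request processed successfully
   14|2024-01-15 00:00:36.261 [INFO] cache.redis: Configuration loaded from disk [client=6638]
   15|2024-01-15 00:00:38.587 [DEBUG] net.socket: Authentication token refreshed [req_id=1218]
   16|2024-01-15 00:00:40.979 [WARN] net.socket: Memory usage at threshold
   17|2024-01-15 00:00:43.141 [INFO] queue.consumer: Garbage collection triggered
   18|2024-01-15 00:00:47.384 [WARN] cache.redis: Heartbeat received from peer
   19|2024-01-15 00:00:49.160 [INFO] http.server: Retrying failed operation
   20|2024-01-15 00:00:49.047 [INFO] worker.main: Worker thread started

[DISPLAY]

█024-01-15 00:00:03.348 [INFO] cache.redis: Garbage collection trigge▲
2024-01-15 00:00:07.449 [INFO] api.handler: Connection established to█
2024-01-15 00:00:11.189 [WARN] api.handler: Worker thread started [cl░
2024-01-15 00:00:13.926 [WARN] cache.redis: Authentication token refr░
2024-01-15 00:00:17.301 [INFO] api.handler: Authentication token refr░
2024-01-15 00:00:20.931 [INFO] queue.consumer: SSL certificate valida░
2024-01-15 00:00:21.073 [INFO] auth.jwt: Cache hit for key [duration_░
2024-01-15 00:00:22.165 [INFO] http.server: Worker thread started    ░
2024-01-15 00:00:26.918 [ERROR] net.socket: Queue depth exceeds limit░
2024-01-15 00:00:27.939 [WARN] auth.jwt: Memory usage at threshold   ░
2024-01-15 00:00:31.284 [DEBUG] cache.redis: SSL certificate validate░
2024-01-15 00:00:31.669 [INFO] api.handler: Request processed success░
2024-01-15 00:00:35.702 [WARN] cache.redis: Request processed success░
2024-01-15 00:00:36.261 [INFO] cache.redis: Configuration loaded from░
2024-01-15 00:00:38.587 [DEBUG] net.socket: Authentication token refr░
2024-01-15 00:00:40.979 [WARN] net.socket: Memory usage at threshold ░
2024-01-15 00:00:43.141 [INFO] queue.consumer: Garbage collection tri░
2024-01-15 00:00:47.384 [WARN] cache.redis: Heartbeat received from p░
2024-01-15 00:00:49.160 [INFO] http.server: Retrying failed operation░
2024-01-15 00:00:49.047 [INFO] worker.main: Worker thread started    ░
                                                                     ░
                                                                     ░
                                                                     ░
                                                                     ░
                                                                     ▼


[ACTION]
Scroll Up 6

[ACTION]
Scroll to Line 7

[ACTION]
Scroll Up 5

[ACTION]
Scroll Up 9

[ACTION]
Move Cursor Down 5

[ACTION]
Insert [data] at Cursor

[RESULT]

2024-01-15 00:00:03.348 [INFO] cache.redis: Garbage collection trigge▲
2024-01-15 00:00:07.449 [INFO] api.handler: Connection established to█
2024-01-15 00:00:11.189 [WARN] api.handler: Worker thread started [cl░
2024-01-15 00:00:13.926 [WARN] cache.redis: Authentication token refr░
2024-01-15 00:00:17.301 [INFO] api.handler: Authentication token refr░
data█024-01-15 00:00:20.931 [INFO] queue.consumer: SSL certificate va░
2024-01-15 00:00:21.073 [INFO] auth.jwt: Cache hit for key [duration_░
2024-01-15 00:00:22.165 [INFO] http.server: Worker thread started    ░
2024-01-15 00:00:26.918 [ERROR] net.socket: Queue depth exceeds limit░
2024-01-15 00:00:27.939 [WARN] auth.jwt: Memory usage at threshold   ░
2024-01-15 00:00:31.284 [DEBUG] cache.redis: SSL certificate validate░
2024-01-15 00:00:31.669 [INFO] api.handler: Request processed success░
2024-01-15 00:00:35.702 [WARN] cache.redis: Request processed success░
2024-01-15 00:00:36.261 [INFO] cache.redis: Configuration loaded from░
2024-01-15 00:00:38.587 [DEBUG] net.socket: Authentication token refr░
2024-01-15 00:00:40.979 [WARN] net.socket: Memory usage at threshold ░
2024-01-15 00:00:43.141 [INFO] queue.consumer: Garbage collection tri░
2024-01-15 00:00:47.384 [WARN] cache.redis: Heartbeat received from p░
2024-01-15 00:00:49.160 [INFO] http.server: Retrying failed operation░
2024-01-15 00:00:49.047 [INFO] worker.main: Worker thread started    ░
                                                                     ░
                                                                     ░
                                                                     ░
                                                                     ░
                                                                     ▼


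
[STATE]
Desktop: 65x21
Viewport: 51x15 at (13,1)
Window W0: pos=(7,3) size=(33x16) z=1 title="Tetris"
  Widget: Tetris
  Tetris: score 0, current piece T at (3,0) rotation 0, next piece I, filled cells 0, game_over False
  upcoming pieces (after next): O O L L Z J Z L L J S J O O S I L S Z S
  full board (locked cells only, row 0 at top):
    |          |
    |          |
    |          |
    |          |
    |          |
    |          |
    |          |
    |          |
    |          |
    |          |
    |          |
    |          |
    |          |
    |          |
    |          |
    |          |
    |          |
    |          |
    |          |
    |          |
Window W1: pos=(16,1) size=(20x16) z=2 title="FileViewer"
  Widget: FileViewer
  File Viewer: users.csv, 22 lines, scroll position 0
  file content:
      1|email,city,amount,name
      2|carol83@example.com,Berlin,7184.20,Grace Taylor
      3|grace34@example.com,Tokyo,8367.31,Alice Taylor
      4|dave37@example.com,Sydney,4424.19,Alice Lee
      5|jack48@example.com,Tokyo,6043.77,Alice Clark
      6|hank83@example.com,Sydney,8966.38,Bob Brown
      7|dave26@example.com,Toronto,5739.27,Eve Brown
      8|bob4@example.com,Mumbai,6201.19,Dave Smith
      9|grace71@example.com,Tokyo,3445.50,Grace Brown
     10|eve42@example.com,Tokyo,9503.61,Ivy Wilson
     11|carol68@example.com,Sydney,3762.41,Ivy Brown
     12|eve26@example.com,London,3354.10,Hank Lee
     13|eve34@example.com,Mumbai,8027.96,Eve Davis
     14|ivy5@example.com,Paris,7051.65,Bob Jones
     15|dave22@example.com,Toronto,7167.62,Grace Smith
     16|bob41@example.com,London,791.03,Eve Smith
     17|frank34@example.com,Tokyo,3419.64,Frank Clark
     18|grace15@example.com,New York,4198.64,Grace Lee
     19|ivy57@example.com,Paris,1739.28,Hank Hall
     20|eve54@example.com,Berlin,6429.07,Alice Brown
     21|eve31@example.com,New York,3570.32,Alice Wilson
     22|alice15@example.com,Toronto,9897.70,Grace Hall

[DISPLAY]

   ┏━━━━━━━━━━━━━━━━━━┓                            
   ┃ FileViewer       ┃                            
━━━┠──────────────────┨━━━┓                        
is ┃email,city,amount▲┃   ┃                        
───┃carol83@example.c█┃───┨                        
   ┃grace34@example.c░┃   ┃                        
   ┃dave37@example.co░┃   ┃                        
   ┃jack48@example.co░┃   ┃                        
   ┃hank83@example.co░┃   ┃                        
   ┃dave26@example.co░┃   ┃                        
   ┃bob4@example.com,░┃   ┃                        
   ┃grace71@example.c░┃   ┃                        
   ┃eve42@example.com░┃   ┃                        
   ┃carol68@example.c░┃   ┃                        
   ┃eve26@example.com▼┃   ┃                        


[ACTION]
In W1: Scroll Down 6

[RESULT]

   ┏━━━━━━━━━━━━━━━━━━┓                            
   ┃ FileViewer       ┃                            
━━━┠──────────────────┨━━━┓                        
is ┃dave26@example.co▲┃   ┃                        
───┃bob4@example.com,░┃───┨                        
   ┃grace71@example.c░┃   ┃                        
   ┃eve42@example.com░┃   ┃                        
   ┃carol68@example.c░┃   ┃                        
   ┃eve26@example.com░┃   ┃                        
   ┃eve34@example.com░┃   ┃                        
   ┃ivy5@example.com,█┃   ┃                        
   ┃dave22@example.co░┃   ┃                        
   ┃bob41@example.com░┃   ┃                        
   ┃frank34@example.c░┃   ┃                        
   ┃grace15@example.c▼┃   ┃                        


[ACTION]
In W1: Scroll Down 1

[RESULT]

   ┏━━━━━━━━━━━━━━━━━━┓                            
   ┃ FileViewer       ┃                            
━━━┠──────────────────┨━━━┓                        
is ┃bob4@example.com,▲┃   ┃                        
───┃grace71@example.c░┃───┨                        
   ┃eve42@example.com░┃   ┃                        
   ┃carol68@example.c░┃   ┃                        
   ┃eve26@example.com░┃   ┃                        
   ┃eve34@example.com░┃   ┃                        
   ┃ivy5@example.com,░┃   ┃                        
   ┃dave22@example.co░┃   ┃                        
   ┃bob41@example.com█┃   ┃                        
   ┃frank34@example.c░┃   ┃                        
   ┃grace15@example.c░┃   ┃                        
   ┃ivy57@example.com▼┃   ┃                        


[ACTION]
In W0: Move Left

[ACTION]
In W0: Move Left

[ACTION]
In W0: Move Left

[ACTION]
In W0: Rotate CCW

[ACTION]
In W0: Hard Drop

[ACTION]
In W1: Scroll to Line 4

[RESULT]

   ┏━━━━━━━━━━━━━━━━━━┓                            
   ┃ FileViewer       ┃                            
━━━┠──────────────────┨━━━┓                        
is ┃dave37@example.co▲┃   ┃                        
───┃jack48@example.co░┃───┨                        
   ┃hank83@example.co░┃   ┃                        
   ┃dave26@example.co░┃   ┃                        
   ┃bob4@example.com,█┃   ┃                        
   ┃grace71@example.c░┃   ┃                        
   ┃eve42@example.com░┃   ┃                        
   ┃carol68@example.c░┃   ┃                        
   ┃eve26@example.com░┃   ┃                        
   ┃eve34@example.com░┃   ┃                        
   ┃ivy5@example.com,░┃   ┃                        
   ┃dave22@example.co▼┃   ┃                        


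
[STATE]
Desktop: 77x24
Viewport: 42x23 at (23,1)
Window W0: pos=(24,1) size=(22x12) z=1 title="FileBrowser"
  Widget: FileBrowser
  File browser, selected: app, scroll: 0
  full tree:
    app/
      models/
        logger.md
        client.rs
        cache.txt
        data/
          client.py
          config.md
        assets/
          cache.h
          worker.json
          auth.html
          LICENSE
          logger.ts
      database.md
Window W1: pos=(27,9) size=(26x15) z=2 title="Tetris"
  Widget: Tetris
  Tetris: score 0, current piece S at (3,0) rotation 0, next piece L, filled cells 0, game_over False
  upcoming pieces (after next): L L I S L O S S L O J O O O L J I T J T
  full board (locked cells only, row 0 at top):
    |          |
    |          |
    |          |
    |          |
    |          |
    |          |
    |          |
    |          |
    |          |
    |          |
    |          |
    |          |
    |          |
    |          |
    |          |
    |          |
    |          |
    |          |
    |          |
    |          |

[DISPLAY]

 ┏━━━━━━━━━━━━━━━━━━━━┓                   
 ┃ FileBrowser        ┃                   
 ┠────────────────────┨                   
 ┃> [-] app/          ┃                   
 ┃    [+] models/     ┃                   
 ┃    database.md     ┃                   
 ┃                    ┃                   
 ┃                    ┃                   
 ┃  ┏━━━━━━━━━━━━━━━━━━━━━━━━┓            
 ┃  ┃ Tetris                 ┃            
 ┃  ┠────────────────────────┨            
 ┗━━┃          │Next:        ┃            
    ┃          │  ▒          ┃            
    ┃          │▒▒▒          ┃            
    ┃          │             ┃            
    ┃          │             ┃            
    ┃          │             ┃            
    ┃          │Score:       ┃            
    ┃          │0            ┃            
    ┃          │             ┃            
    ┃          │             ┃            
    ┃          │             ┃            
    ┗━━━━━━━━━━━━━━━━━━━━━━━━┛            


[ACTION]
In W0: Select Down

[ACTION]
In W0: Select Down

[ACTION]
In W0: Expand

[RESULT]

 ┏━━━━━━━━━━━━━━━━━━━━┓                   
 ┃ FileBrowser        ┃                   
 ┠────────────────────┨                   
 ┃  [-] app/          ┃                   
 ┃    [+] models/     ┃                   
 ┃  > database.md     ┃                   
 ┃                    ┃                   
 ┃                    ┃                   
 ┃  ┏━━━━━━━━━━━━━━━━━━━━━━━━┓            
 ┃  ┃ Tetris                 ┃            
 ┃  ┠────────────────────────┨            
 ┗━━┃          │Next:        ┃            
    ┃          │  ▒          ┃            
    ┃          │▒▒▒          ┃            
    ┃          │             ┃            
    ┃          │             ┃            
    ┃          │             ┃            
    ┃          │Score:       ┃            
    ┃          │0            ┃            
    ┃          │             ┃            
    ┃          │             ┃            
    ┃          │             ┃            
    ┗━━━━━━━━━━━━━━━━━━━━━━━━┛            


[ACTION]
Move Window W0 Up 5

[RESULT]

 ┃ FileBrowser        ┃                   
 ┠────────────────────┨                   
 ┃  [-] app/          ┃                   
 ┃    [+] models/     ┃                   
 ┃  > database.md     ┃                   
 ┃                    ┃                   
 ┃                    ┃                   
 ┃                    ┃                   
 ┃  ┏━━━━━━━━━━━━━━━━━━━━━━━━┓            
 ┃  ┃ Tetris                 ┃            
 ┗━━┠────────────────────────┨            
    ┃          │Next:        ┃            
    ┃          │  ▒          ┃            
    ┃          │▒▒▒          ┃            
    ┃          │             ┃            
    ┃          │             ┃            
    ┃          │             ┃            
    ┃          │Score:       ┃            
    ┃          │0            ┃            
    ┃          │             ┃            
    ┃          │             ┃            
    ┃          │             ┃            
    ┗━━━━━━━━━━━━━━━━━━━━━━━━┛            


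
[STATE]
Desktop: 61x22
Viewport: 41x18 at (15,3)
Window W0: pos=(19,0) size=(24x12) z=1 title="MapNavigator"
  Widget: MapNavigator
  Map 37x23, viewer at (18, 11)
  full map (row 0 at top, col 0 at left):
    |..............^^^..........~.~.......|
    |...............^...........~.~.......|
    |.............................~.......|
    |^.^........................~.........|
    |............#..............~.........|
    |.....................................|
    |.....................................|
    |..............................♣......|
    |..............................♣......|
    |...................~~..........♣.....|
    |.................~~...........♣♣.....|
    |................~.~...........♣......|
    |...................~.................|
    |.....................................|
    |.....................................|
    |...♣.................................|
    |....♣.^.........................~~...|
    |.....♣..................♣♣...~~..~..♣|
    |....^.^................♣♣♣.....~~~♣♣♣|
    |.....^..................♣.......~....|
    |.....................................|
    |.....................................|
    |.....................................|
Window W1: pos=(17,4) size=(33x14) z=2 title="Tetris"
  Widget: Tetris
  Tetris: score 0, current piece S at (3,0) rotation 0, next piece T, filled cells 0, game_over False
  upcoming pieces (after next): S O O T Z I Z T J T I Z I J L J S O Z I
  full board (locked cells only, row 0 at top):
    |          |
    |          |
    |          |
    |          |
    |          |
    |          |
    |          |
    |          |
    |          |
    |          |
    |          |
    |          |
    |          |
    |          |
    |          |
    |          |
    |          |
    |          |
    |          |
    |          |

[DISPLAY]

    ┃......................┃             
  ┏━━━━━━━━━━━━━━━━━━━━━━━━━━━━━━━┓      
  ┃ Tetris                        ┃      
  ┠───────────────────────────────┨      
  ┃          │Next:               ┃      
  ┃          │ ▒                  ┃      
  ┃          │▒▒▒                 ┃      
  ┃          │                    ┃      
  ┃          │                    ┃      
  ┃          │                    ┃      
  ┃          │Score:              ┃      
  ┃          │0                   ┃      
  ┃          │                    ┃      
  ┃          │                    ┃      
  ┗━━━━━━━━━━━━━━━━━━━━━━━━━━━━━━━┛      
                                         
                                         
                                         


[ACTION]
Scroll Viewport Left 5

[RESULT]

         ┃......................┃        
       ┏━━━━━━━━━━━━━━━━━━━━━━━━━━━━━━━┓ 
       ┃ Tetris                        ┃ 
       ┠───────────────────────────────┨ 
       ┃          │Next:               ┃ 
       ┃          │ ▒                  ┃ 
       ┃          │▒▒▒                 ┃ 
       ┃          │                    ┃ 
       ┃          │                    ┃ 
       ┃          │                    ┃ 
       ┃          │Score:              ┃ 
       ┃          │0                   ┃ 
       ┃          │                    ┃ 
       ┃          │                    ┃ 
       ┗━━━━━━━━━━━━━━━━━━━━━━━━━━━━━━━┛ 
                                         
                                         
                                         


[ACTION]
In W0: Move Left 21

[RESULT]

         ┃           ...........┃        
       ┏━━━━━━━━━━━━━━━━━━━━━━━━━━━━━━━┓ 
       ┃ Tetris                        ┃ 
       ┠───────────────────────────────┨ 
       ┃          │Next:               ┃ 
       ┃          │ ▒                  ┃ 
       ┃          │▒▒▒                 ┃ 
       ┃          │                    ┃ 
       ┃          │                    ┃ 
       ┃          │                    ┃ 
       ┃          │Score:              ┃ 
       ┃          │0                   ┃ 
       ┃          │                    ┃ 
       ┃          │                    ┃ 
       ┗━━━━━━━━━━━━━━━━━━━━━━━━━━━━━━━┛ 
                                         
                                         
                                         


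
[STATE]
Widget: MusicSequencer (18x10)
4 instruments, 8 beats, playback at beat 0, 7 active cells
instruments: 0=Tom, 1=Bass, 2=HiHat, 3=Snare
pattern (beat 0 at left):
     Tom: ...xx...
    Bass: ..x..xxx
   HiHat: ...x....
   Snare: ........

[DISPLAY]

      ▼1234567    
   Tom···██···    
  Bass··█··███    
 HiHat···█····    
 Snare········    
                  
                  
                  
                  
                  


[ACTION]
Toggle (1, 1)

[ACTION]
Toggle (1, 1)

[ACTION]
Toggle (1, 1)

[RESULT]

      ▼1234567    
   Tom···██···    
  Bass·██··███    
 HiHat···█····    
 Snare········    
                  
                  
                  
                  
                  


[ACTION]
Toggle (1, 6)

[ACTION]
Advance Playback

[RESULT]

      0▼234567    
   Tom···██···    
  Bass·██··█·█    
 HiHat···█····    
 Snare········    
                  
                  
                  
                  
                  


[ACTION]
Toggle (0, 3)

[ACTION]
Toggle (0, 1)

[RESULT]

      0▼234567    
   Tom·█··█···    
  Bass·██··█·█    
 HiHat···█····    
 Snare········    
                  
                  
                  
                  
                  


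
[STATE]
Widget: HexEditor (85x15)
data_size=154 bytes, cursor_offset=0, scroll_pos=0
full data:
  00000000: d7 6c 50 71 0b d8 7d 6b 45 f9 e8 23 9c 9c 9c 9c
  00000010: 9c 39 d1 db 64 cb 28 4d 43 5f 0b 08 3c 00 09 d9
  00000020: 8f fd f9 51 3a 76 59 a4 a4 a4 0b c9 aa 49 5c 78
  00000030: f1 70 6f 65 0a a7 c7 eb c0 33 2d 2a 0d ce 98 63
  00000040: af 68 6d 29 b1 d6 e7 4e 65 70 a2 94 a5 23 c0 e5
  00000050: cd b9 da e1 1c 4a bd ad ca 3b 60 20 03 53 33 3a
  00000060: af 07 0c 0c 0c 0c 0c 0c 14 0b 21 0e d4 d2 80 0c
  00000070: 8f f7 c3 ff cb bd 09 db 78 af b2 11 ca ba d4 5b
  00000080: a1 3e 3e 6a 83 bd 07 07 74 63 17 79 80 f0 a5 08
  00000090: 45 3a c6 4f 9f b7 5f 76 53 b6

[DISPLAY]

00000000  D7 6c 50 71 0b d8 7d 6b  45 f9 e8 23 9c 9c 9c 9c  |.lPq..}kE..#....|       
00000010  9c 39 d1 db 64 cb 28 4d  43 5f 0b 08 3c 00 09 d9  |.9..d.(MC_..<...|       
00000020  8f fd f9 51 3a 76 59 a4  a4 a4 0b c9 aa 49 5c 78  |...Q:vY......I\x|       
00000030  f1 70 6f 65 0a a7 c7 eb  c0 33 2d 2a 0d ce 98 63  |.poe.....3-*...c|       
00000040  af 68 6d 29 b1 d6 e7 4e  65 70 a2 94 a5 23 c0 e5  |.hm)...Nep...#..|       
00000050  cd b9 da e1 1c 4a bd ad  ca 3b 60 20 03 53 33 3a  |.....J...;` .S3:|       
00000060  af 07 0c 0c 0c 0c 0c 0c  14 0b 21 0e d4 d2 80 0c  |..........!.....|       
00000070  8f f7 c3 ff cb bd 09 db  78 af b2 11 ca ba d4 5b  |........x......[|       
00000080  a1 3e 3e 6a 83 bd 07 07  74 63 17 79 80 f0 a5 08  |.>>j....tc.y....|       
00000090  45 3a c6 4f 9f b7 5f 76  53 b6                    |E:.O.._vS.      |       
                                                                                     
                                                                                     
                                                                                     
                                                                                     
                                                                                     


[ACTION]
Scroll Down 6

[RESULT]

00000060  af 07 0c 0c 0c 0c 0c 0c  14 0b 21 0e d4 d2 80 0c  |..........!.....|       
00000070  8f f7 c3 ff cb bd 09 db  78 af b2 11 ca ba d4 5b  |........x......[|       
00000080  a1 3e 3e 6a 83 bd 07 07  74 63 17 79 80 f0 a5 08  |.>>j....tc.y....|       
00000090  45 3a c6 4f 9f b7 5f 76  53 b6                    |E:.O.._vS.      |       
                                                                                     
                                                                                     
                                                                                     
                                                                                     
                                                                                     
                                                                                     
                                                                                     
                                                                                     
                                                                                     
                                                                                     
                                                                                     


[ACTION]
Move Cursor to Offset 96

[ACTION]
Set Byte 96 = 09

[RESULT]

00000060  09 07 0c 0c 0c 0c 0c 0c  14 0b 21 0e d4 d2 80 0c  |..........!.....|       
00000070  8f f7 c3 ff cb bd 09 db  78 af b2 11 ca ba d4 5b  |........x......[|       
00000080  a1 3e 3e 6a 83 bd 07 07  74 63 17 79 80 f0 a5 08  |.>>j....tc.y....|       
00000090  45 3a c6 4f 9f b7 5f 76  53 b6                    |E:.O.._vS.      |       
                                                                                     
                                                                                     
                                                                                     
                                                                                     
                                                                                     
                                                                                     
                                                                                     
                                                                                     
                                                                                     
                                                                                     
                                                                                     


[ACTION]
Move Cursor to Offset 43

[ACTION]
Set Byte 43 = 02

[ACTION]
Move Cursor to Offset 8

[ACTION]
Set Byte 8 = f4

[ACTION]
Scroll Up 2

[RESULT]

00000040  af 68 6d 29 b1 d6 e7 4e  65 70 a2 94 a5 23 c0 e5  |.hm)...Nep...#..|       
00000050  cd b9 da e1 1c 4a bd ad  ca 3b 60 20 03 53 33 3a  |.....J...;` .S3:|       
00000060  09 07 0c 0c 0c 0c 0c 0c  14 0b 21 0e d4 d2 80 0c  |..........!.....|       
00000070  8f f7 c3 ff cb bd 09 db  78 af b2 11 ca ba d4 5b  |........x......[|       
00000080  a1 3e 3e 6a 83 bd 07 07  74 63 17 79 80 f0 a5 08  |.>>j....tc.y....|       
00000090  45 3a c6 4f 9f b7 5f 76  53 b6                    |E:.O.._vS.      |       
                                                                                     
                                                                                     
                                                                                     
                                                                                     
                                                                                     
                                                                                     
                                                                                     
                                                                                     
                                                                                     


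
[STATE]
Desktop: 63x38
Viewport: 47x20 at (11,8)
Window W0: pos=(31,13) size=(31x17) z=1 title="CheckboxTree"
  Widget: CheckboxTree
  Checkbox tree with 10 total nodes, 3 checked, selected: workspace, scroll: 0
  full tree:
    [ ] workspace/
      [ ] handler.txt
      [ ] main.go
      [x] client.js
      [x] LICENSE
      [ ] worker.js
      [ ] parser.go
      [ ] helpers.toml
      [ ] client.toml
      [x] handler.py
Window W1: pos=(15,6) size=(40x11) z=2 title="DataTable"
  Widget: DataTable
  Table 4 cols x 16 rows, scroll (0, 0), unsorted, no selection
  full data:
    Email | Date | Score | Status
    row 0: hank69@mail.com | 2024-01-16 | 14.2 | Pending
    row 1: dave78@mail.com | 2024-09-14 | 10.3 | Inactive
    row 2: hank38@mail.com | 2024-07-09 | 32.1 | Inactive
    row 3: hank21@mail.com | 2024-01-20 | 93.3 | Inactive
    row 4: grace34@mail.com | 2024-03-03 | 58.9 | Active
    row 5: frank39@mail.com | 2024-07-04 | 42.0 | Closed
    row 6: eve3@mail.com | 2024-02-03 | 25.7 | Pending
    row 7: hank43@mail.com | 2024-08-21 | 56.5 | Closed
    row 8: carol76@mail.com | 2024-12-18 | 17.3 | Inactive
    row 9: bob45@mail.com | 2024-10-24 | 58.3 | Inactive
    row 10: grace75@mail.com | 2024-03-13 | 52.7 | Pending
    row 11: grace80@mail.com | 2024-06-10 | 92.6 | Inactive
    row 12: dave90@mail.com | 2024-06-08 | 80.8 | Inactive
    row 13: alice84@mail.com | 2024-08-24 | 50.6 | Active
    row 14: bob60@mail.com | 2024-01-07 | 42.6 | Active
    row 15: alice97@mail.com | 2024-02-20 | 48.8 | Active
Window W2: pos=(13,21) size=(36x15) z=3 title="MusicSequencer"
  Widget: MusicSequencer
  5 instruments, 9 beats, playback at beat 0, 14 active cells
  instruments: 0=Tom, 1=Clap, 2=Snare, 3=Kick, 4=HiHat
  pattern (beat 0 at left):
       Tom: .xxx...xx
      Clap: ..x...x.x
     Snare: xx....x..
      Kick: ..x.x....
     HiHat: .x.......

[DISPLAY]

    ┠──────────────────────────────────────┨   
    ┃Email           │Date      │Score│Stat┃   
    ┃────────────────┼──────────┼─────┼────┃   
    ┃hank69@mail.com │2024-01-16│14.2 │Pend┃   
    ┃dave78@mail.com │2024-09-14│10.3 │Inac┃   
    ┃hank38@mail.com │2024-07-09│32.1 │Inac┃━━━
    ┃hank21@mail.com │2024-01-20│93.3 │Inac┃   
    ┃grace34@mail.com│2024-03-03│58.9 │Acti┃───
    ┗━━━━━━━━━━━━━━━━━━━━━━━━━━━━━━━━━━━━━━┛   
                    ┃   [ ] handler.txt        
                    ┃   [ ] main.go            
                    ┃   [x] client.js          
                    ┃   [x] LICENSE            
  ┏━━━━━━━━━━━━━━━━━━━━━━━━━━━━━━━━━━┓         
  ┃ MusicSequencer                   ┃         
  ┠──────────────────────────────────┨ml       
  ┃      ▼12345678                   ┃l        
  ┃   Tom·███···██                   ┃         
  ┃  Clap··█···█·█                   ┃         
  ┃ Snare██····█··                   ┃         


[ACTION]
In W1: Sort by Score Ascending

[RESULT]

    ┠──────────────────────────────────────┨   
    ┃Email           │Date      │Scor▲│Stat┃   
    ┃────────────────┼──────────┼─────┼────┃   
    ┃dave78@mail.com │2024-09-14│10.3 │Inac┃   
    ┃hank69@mail.com │2024-01-16│14.2 │Pend┃   
    ┃carol76@mail.com│2024-12-18│17.3 │Inac┃━━━
    ┃eve3@mail.com   │2024-02-03│25.7 │Pend┃   
    ┃hank38@mail.com │2024-07-09│32.1 │Inac┃───
    ┗━━━━━━━━━━━━━━━━━━━━━━━━━━━━━━━━━━━━━━┛   
                    ┃   [ ] handler.txt        
                    ┃   [ ] main.go            
                    ┃   [x] client.js          
                    ┃   [x] LICENSE            
  ┏━━━━━━━━━━━━━━━━━━━━━━━━━━━━━━━━━━┓         
  ┃ MusicSequencer                   ┃         
  ┠──────────────────────────────────┨ml       
  ┃      ▼12345678                   ┃l        
  ┃   Tom·███···██                   ┃         
  ┃  Clap··█···█·█                   ┃         
  ┃ Snare██····█··                   ┃         


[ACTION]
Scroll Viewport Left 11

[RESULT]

               ┠───────────────────────────────
               ┃Email           │Date      │Sco
               ┃────────────────┼──────────┼───
               ┃dave78@mail.com │2024-09-14│10.
               ┃hank69@mail.com │2024-01-16│14.
               ┃carol76@mail.com│2024-12-18│17.
               ┃eve3@mail.com   │2024-02-03│25.
               ┃hank38@mail.com │2024-07-09│32.
               ┗━━━━━━━━━━━━━━━━━━━━━━━━━━━━━━━
                               ┃   [ ] handler.
                               ┃   [ ] main.go 
                               ┃   [x] client.j
                               ┃   [x] LICENSE 
             ┏━━━━━━━━━━━━━━━━━━━━━━━━━━━━━━━━━
             ┃ MusicSequencer                  
             ┠─────────────────────────────────
             ┃      ▼12345678                  
             ┃   Tom·███···██                  
             ┃  Clap··█···█·█                  
             ┃ Snare██····█··                  


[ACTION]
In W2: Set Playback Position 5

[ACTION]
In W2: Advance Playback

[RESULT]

               ┠───────────────────────────────
               ┃Email           │Date      │Sco
               ┃────────────────┼──────────┼───
               ┃dave78@mail.com │2024-09-14│10.
               ┃hank69@mail.com │2024-01-16│14.
               ┃carol76@mail.com│2024-12-18│17.
               ┃eve3@mail.com   │2024-02-03│25.
               ┃hank38@mail.com │2024-07-09│32.
               ┗━━━━━━━━━━━━━━━━━━━━━━━━━━━━━━━
                               ┃   [ ] handler.
                               ┃   [ ] main.go 
                               ┃   [x] client.j
                               ┃   [x] LICENSE 
             ┏━━━━━━━━━━━━━━━━━━━━━━━━━━━━━━━━━
             ┃ MusicSequencer                  
             ┠─────────────────────────────────
             ┃      012345▼78                  
             ┃   Tom·███···██                  
             ┃  Clap··█···█·█                  
             ┃ Snare██····█··                  


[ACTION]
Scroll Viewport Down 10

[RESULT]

                               ┃   [ ] main.go 
                               ┃   [x] client.j
                               ┃   [x] LICENSE 
             ┏━━━━━━━━━━━━━━━━━━━━━━━━━━━━━━━━━
             ┃ MusicSequencer                  
             ┠─────────────────────────────────
             ┃      012345▼78                  
             ┃   Tom·███···██                  
             ┃  Clap··█···█·█                  
             ┃ Snare██····█··                  
             ┃  Kick··█·█····                  
             ┃ HiHat·█·······                  
             ┃                                 
             ┃                                 
             ┃                                 
             ┃                                 
             ┃                                 
             ┗━━━━━━━━━━━━━━━━━━━━━━━━━━━━━━━━━
                                               
                                               


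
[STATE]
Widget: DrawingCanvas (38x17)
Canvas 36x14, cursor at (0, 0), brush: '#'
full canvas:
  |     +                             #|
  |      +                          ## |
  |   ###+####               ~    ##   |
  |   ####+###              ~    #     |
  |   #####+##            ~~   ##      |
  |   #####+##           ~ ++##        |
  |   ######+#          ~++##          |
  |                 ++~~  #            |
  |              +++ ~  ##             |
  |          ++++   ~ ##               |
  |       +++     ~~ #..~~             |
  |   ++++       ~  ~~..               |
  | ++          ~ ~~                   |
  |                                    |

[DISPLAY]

+    +                             #  
      +                          ##   
   ###+####               ~    ##     
   ####+###              ~    #       
   #####+##            ~~   ##        
   #####+##           ~ ++##          
   ######+#          ~++##            
                 ++~~  #              
              +++ ~  ##               
          ++++   ~ ##                 
       +++     ~~ #..~~               
   ++++       ~  ~~..                 
 ++          ~ ~~                     
                                      
                                      
                                      
                                      


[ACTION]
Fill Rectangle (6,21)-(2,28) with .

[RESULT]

+    +                             #  
      +                          ##   
   ###+####          ........  ##     
   ####+###          ........ #       
   #####+##          ........#        
   #####+##          ........         
   ######+#          ........         
                 ++~~  #              
              +++ ~  ##               
          ++++   ~ ##                 
       +++     ~~ #..~~               
   ++++       ~  ~~..                 
 ++          ~ ~~                     
                                      
                                      
                                      
                                      


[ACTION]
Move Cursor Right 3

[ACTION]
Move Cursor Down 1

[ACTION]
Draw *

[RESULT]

     +                             #  
   *  +                          ##   
   ###+####          ........  ##     
   ####+###          ........ #       
   #####+##          ........#        
   #####+##          ........         
   ######+#          ........         
                 ++~~  #              
              +++ ~  ##               
          ++++   ~ ##                 
       +++     ~~ #..~~               
   ++++       ~  ~~..                 
 ++          ~ ~~                     
                                      
                                      
                                      
                                      


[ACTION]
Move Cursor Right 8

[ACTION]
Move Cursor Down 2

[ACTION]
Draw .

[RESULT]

     +                             #  
   *  +                          ##   
   ###+####          ........  ##     
   ####+###.         ........ #       
   #####+##          ........#        
   #####+##          ........         
   ######+#          ........         
                 ++~~  #              
              +++ ~  ##               
          ++++   ~ ##                 
       +++     ~~ #..~~               
   ++++       ~  ~~..                 
 ++          ~ ~~                     
                                      
                                      
                                      
                                      
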